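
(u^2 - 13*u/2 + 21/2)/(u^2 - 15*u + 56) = (2*u^2 - 13*u + 21)/(2*(u^2 - 15*u + 56))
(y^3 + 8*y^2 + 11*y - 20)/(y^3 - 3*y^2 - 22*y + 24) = (y + 5)/(y - 6)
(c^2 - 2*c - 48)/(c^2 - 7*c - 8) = (c + 6)/(c + 1)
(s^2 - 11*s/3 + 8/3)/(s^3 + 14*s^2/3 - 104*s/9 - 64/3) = 3*(s - 1)/(3*s^2 + 22*s + 24)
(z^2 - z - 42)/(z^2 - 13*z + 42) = (z + 6)/(z - 6)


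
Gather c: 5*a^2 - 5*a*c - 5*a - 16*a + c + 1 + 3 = 5*a^2 - 21*a + c*(1 - 5*a) + 4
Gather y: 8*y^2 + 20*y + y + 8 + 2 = 8*y^2 + 21*y + 10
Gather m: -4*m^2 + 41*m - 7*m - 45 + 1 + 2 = -4*m^2 + 34*m - 42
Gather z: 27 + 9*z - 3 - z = 8*z + 24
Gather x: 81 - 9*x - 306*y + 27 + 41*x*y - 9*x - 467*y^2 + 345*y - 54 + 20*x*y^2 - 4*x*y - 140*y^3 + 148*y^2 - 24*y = x*(20*y^2 + 37*y - 18) - 140*y^3 - 319*y^2 + 15*y + 54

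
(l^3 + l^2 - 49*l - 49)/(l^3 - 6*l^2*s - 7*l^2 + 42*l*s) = (-l^2 - 8*l - 7)/(l*(-l + 6*s))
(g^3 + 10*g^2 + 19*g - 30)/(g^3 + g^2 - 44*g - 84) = (g^2 + 4*g - 5)/(g^2 - 5*g - 14)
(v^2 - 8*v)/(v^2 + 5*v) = (v - 8)/(v + 5)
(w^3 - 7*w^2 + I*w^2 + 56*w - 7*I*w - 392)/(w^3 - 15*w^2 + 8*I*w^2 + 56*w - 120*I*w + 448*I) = (w - 7*I)/(w - 8)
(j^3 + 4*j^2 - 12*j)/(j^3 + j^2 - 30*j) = (j - 2)/(j - 5)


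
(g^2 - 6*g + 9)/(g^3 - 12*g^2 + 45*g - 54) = 1/(g - 6)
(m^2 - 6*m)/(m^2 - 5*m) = (m - 6)/(m - 5)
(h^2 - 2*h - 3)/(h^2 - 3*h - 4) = (h - 3)/(h - 4)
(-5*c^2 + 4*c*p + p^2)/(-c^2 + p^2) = (5*c + p)/(c + p)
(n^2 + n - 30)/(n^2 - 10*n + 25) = (n + 6)/(n - 5)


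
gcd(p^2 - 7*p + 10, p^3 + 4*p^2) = 1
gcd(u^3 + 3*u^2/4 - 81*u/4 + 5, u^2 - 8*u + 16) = u - 4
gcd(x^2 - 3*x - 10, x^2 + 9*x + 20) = 1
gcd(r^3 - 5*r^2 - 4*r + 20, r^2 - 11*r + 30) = r - 5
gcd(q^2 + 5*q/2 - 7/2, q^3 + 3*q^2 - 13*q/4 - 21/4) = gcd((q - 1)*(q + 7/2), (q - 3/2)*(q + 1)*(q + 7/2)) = q + 7/2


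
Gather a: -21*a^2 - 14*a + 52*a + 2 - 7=-21*a^2 + 38*a - 5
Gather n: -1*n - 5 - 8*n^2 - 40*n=-8*n^2 - 41*n - 5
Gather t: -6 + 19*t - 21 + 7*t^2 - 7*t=7*t^2 + 12*t - 27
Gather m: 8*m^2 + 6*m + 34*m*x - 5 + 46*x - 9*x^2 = 8*m^2 + m*(34*x + 6) - 9*x^2 + 46*x - 5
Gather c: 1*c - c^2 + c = -c^2 + 2*c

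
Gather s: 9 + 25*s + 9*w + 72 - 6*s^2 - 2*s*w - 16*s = -6*s^2 + s*(9 - 2*w) + 9*w + 81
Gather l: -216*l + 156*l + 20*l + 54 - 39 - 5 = 10 - 40*l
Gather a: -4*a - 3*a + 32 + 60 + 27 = 119 - 7*a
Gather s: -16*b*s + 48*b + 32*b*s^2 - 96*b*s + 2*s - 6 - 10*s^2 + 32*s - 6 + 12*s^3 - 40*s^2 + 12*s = 48*b + 12*s^3 + s^2*(32*b - 50) + s*(46 - 112*b) - 12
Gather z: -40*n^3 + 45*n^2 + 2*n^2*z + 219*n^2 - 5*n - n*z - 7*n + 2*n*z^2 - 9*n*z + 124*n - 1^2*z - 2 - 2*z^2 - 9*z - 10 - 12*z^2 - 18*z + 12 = -40*n^3 + 264*n^2 + 112*n + z^2*(2*n - 14) + z*(2*n^2 - 10*n - 28)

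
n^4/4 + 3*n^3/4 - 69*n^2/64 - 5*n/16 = n*(n/4 + 1)*(n - 5/4)*(n + 1/4)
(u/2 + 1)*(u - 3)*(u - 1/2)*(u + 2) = u^4/2 + u^3/4 - 17*u^2/4 - 4*u + 3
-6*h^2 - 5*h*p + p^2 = (-6*h + p)*(h + p)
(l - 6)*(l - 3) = l^2 - 9*l + 18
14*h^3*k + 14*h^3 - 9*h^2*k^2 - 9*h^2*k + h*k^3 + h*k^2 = (-7*h + k)*(-2*h + k)*(h*k + h)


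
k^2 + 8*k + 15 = (k + 3)*(k + 5)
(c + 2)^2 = c^2 + 4*c + 4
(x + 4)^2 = x^2 + 8*x + 16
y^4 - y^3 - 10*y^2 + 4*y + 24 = (y - 3)*(y - 2)*(y + 2)^2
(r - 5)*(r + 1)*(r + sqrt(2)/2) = r^3 - 4*r^2 + sqrt(2)*r^2/2 - 5*r - 2*sqrt(2)*r - 5*sqrt(2)/2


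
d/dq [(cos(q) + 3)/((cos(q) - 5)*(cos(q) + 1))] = (cos(q)^2 + 6*cos(q) - 7)*sin(q)/((cos(q) - 5)^2*(cos(q) + 1)^2)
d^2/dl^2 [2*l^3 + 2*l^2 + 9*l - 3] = 12*l + 4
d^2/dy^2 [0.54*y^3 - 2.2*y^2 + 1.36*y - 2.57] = 3.24*y - 4.4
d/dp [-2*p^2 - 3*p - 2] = -4*p - 3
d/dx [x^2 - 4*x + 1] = 2*x - 4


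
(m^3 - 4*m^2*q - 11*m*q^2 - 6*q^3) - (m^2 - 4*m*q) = m^3 - 4*m^2*q - m^2 - 11*m*q^2 + 4*m*q - 6*q^3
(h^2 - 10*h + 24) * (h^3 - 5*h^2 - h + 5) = h^5 - 15*h^4 + 73*h^3 - 105*h^2 - 74*h + 120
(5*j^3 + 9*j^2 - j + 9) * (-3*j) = -15*j^4 - 27*j^3 + 3*j^2 - 27*j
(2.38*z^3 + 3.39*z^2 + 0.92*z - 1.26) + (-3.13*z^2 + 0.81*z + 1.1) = 2.38*z^3 + 0.26*z^2 + 1.73*z - 0.16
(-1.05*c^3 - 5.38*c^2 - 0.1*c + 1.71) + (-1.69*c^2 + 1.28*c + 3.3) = -1.05*c^3 - 7.07*c^2 + 1.18*c + 5.01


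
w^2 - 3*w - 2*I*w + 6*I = (w - 3)*(w - 2*I)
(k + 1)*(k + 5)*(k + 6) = k^3 + 12*k^2 + 41*k + 30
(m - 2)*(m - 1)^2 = m^3 - 4*m^2 + 5*m - 2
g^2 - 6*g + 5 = (g - 5)*(g - 1)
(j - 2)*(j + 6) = j^2 + 4*j - 12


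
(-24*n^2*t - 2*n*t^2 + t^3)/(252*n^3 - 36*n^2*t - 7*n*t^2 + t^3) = t*(4*n + t)/(-42*n^2 - n*t + t^2)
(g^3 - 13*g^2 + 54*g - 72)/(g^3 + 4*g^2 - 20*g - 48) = (g^2 - 9*g + 18)/(g^2 + 8*g + 12)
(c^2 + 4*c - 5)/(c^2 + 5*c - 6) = (c + 5)/(c + 6)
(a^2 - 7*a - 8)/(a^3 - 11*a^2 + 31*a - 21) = (a^2 - 7*a - 8)/(a^3 - 11*a^2 + 31*a - 21)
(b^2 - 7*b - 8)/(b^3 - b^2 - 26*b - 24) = (b - 8)/(b^2 - 2*b - 24)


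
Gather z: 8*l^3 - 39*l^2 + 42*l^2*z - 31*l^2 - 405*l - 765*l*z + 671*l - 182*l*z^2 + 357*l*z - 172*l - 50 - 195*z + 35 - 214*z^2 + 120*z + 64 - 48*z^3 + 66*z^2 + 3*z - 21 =8*l^3 - 70*l^2 + 94*l - 48*z^3 + z^2*(-182*l - 148) + z*(42*l^2 - 408*l - 72) + 28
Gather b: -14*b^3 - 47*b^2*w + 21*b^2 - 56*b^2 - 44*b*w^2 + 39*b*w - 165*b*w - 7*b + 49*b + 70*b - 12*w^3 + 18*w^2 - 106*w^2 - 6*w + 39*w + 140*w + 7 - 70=-14*b^3 + b^2*(-47*w - 35) + b*(-44*w^2 - 126*w + 112) - 12*w^3 - 88*w^2 + 173*w - 63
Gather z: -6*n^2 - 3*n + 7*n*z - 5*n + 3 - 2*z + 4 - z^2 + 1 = -6*n^2 - 8*n - z^2 + z*(7*n - 2) + 8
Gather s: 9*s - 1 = 9*s - 1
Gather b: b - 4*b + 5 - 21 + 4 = -3*b - 12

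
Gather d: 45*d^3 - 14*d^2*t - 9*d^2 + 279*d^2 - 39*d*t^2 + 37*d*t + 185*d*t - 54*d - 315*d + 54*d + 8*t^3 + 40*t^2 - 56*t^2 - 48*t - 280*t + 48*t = 45*d^3 + d^2*(270 - 14*t) + d*(-39*t^2 + 222*t - 315) + 8*t^3 - 16*t^2 - 280*t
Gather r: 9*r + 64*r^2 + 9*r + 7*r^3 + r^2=7*r^3 + 65*r^2 + 18*r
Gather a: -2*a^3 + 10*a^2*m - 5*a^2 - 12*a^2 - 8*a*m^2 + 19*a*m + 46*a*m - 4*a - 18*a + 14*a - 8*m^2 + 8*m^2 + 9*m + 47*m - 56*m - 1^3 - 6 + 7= -2*a^3 + a^2*(10*m - 17) + a*(-8*m^2 + 65*m - 8)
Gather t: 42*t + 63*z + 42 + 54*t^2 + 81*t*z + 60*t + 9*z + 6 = 54*t^2 + t*(81*z + 102) + 72*z + 48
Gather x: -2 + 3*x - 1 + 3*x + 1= 6*x - 2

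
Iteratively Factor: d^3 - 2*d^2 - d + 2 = (d - 2)*(d^2 - 1) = (d - 2)*(d - 1)*(d + 1)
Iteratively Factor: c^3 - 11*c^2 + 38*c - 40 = (c - 4)*(c^2 - 7*c + 10) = (c - 4)*(c - 2)*(c - 5)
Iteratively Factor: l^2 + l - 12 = (l - 3)*(l + 4)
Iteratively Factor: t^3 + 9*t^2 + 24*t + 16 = (t + 1)*(t^2 + 8*t + 16) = (t + 1)*(t + 4)*(t + 4)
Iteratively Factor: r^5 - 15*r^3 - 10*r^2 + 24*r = (r - 4)*(r^4 + 4*r^3 + r^2 - 6*r) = (r - 4)*(r + 2)*(r^3 + 2*r^2 - 3*r) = (r - 4)*(r + 2)*(r + 3)*(r^2 - r) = r*(r - 4)*(r + 2)*(r + 3)*(r - 1)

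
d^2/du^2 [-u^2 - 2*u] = -2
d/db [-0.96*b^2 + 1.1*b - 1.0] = 1.1 - 1.92*b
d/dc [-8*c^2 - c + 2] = -16*c - 1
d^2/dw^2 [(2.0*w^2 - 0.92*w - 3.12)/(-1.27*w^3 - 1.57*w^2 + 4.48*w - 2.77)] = (-6.4516*w^6 + 8.90320800000001*w^5 + 3.11810400000002*w^4 + 184.906568*w^3 - 47.0172000000001*w^2 - 221.530008*w + 90.244224)/(2.048383*w^9 + 7.596759*w^8 - 12.286107*w^7 - 36.32294*w^6 + 76.478586*w^5 + 20.453751*w^4 - 177.580075*w^3 + 202.924383*w^2 - 103.123776*w + 21.253933)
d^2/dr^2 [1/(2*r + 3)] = 8/(2*r + 3)^3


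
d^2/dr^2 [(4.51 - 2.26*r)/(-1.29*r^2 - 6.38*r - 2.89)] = ((2.26*r - 4.51)*(2.58*r + 6.38)*(5.16*r + 12.76) - (17.4924*r + 17.2018)*(1.29*r^2 + 6.38*r + 2.89))/(1.29*r^2 + 6.38*r + 2.89)^3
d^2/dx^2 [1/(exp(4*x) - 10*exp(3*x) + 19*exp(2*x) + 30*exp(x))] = 2*((-8*exp(3*x) + 45*exp(2*x) - 38*exp(x) - 15)*(exp(3*x) - 10*exp(2*x) + 19*exp(x) + 30) + 4*(2*exp(3*x) - 15*exp(2*x) + 19*exp(x) + 15)^2)*exp(-x)/(exp(3*x) - 10*exp(2*x) + 19*exp(x) + 30)^3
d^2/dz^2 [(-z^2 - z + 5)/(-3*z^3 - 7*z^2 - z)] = 2*(9*z^6 + 27*z^5 - 216*z^4 - 801*z^3 - 780*z^2 - 105*z - 5)/(z^3*(27*z^6 + 189*z^5 + 468*z^4 + 469*z^3 + 156*z^2 + 21*z + 1))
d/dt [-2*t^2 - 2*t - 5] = -4*t - 2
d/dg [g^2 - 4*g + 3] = 2*g - 4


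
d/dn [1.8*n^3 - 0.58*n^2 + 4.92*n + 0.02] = 5.4*n^2 - 1.16*n + 4.92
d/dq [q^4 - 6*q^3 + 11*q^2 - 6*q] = 4*q^3 - 18*q^2 + 22*q - 6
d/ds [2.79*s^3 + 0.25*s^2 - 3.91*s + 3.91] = 8.37*s^2 + 0.5*s - 3.91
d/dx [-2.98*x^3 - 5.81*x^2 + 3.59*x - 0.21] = -8.94*x^2 - 11.62*x + 3.59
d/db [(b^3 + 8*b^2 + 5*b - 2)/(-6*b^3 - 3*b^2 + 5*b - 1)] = (45*b^4 + 70*b^3 + 16*b^2 - 28*b + 5)/(36*b^6 + 36*b^5 - 51*b^4 - 18*b^3 + 31*b^2 - 10*b + 1)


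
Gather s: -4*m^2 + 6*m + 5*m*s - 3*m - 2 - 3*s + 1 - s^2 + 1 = -4*m^2 + 3*m - s^2 + s*(5*m - 3)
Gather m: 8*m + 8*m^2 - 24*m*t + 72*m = 8*m^2 + m*(80 - 24*t)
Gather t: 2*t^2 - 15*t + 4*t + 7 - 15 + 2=2*t^2 - 11*t - 6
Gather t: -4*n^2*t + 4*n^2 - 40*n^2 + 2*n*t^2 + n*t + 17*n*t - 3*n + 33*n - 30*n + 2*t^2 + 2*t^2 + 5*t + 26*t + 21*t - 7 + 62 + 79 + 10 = -36*n^2 + t^2*(2*n + 4) + t*(-4*n^2 + 18*n + 52) + 144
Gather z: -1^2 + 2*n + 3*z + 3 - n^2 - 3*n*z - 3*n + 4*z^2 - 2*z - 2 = -n^2 - n + 4*z^2 + z*(1 - 3*n)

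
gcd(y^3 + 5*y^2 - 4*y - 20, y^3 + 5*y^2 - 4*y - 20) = y^3 + 5*y^2 - 4*y - 20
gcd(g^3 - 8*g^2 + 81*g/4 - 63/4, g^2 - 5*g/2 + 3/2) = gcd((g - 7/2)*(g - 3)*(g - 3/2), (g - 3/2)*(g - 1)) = g - 3/2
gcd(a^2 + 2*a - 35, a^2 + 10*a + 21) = a + 7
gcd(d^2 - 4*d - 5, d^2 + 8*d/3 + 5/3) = d + 1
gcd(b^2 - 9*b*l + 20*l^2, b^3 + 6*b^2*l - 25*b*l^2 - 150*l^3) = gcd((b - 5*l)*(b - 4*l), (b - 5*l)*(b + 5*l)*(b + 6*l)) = b - 5*l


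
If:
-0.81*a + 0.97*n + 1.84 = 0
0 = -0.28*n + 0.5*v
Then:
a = 2.1384479717813*v + 2.2716049382716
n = 1.78571428571429*v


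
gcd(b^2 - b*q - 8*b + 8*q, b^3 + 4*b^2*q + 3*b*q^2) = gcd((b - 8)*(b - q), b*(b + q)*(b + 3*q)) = 1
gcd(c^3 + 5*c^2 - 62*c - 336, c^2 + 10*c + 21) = c + 7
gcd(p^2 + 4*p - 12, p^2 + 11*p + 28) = 1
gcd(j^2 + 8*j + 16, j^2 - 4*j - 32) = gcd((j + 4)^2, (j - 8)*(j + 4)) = j + 4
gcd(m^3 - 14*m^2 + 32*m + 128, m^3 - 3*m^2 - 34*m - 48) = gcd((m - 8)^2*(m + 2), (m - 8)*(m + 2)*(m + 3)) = m^2 - 6*m - 16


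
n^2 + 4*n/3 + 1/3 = (n + 1/3)*(n + 1)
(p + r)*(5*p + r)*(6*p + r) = 30*p^3 + 41*p^2*r + 12*p*r^2 + r^3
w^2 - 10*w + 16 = (w - 8)*(w - 2)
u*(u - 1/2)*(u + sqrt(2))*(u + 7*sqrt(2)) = u^4 - u^3/2 + 8*sqrt(2)*u^3 - 4*sqrt(2)*u^2 + 14*u^2 - 7*u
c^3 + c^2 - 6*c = c*(c - 2)*(c + 3)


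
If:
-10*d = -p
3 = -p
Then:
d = -3/10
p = -3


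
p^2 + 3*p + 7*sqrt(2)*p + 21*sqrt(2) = (p + 3)*(p + 7*sqrt(2))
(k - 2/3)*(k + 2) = k^2 + 4*k/3 - 4/3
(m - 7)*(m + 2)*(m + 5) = m^3 - 39*m - 70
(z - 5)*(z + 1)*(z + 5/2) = z^3 - 3*z^2/2 - 15*z - 25/2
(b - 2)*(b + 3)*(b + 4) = b^3 + 5*b^2 - 2*b - 24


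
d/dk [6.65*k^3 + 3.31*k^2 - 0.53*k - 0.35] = 19.95*k^2 + 6.62*k - 0.53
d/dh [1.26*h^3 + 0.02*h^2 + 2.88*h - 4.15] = 3.78*h^2 + 0.04*h + 2.88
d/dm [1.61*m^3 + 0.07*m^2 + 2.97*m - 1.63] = 4.83*m^2 + 0.14*m + 2.97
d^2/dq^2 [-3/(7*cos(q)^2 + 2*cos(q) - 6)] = 3*(392*sin(q)^4 - 540*sin(q)^2 - 81*cos(q) + 21*cos(3*q) - 36)/(2*(-7*sin(q)^2 + 2*cos(q) + 1)^3)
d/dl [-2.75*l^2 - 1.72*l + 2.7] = -5.5*l - 1.72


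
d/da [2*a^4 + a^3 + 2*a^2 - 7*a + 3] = 8*a^3 + 3*a^2 + 4*a - 7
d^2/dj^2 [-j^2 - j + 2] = -2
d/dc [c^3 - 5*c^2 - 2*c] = 3*c^2 - 10*c - 2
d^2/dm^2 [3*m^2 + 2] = 6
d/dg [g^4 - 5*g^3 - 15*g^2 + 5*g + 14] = 4*g^3 - 15*g^2 - 30*g + 5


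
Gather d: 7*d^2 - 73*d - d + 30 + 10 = 7*d^2 - 74*d + 40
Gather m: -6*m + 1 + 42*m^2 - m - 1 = 42*m^2 - 7*m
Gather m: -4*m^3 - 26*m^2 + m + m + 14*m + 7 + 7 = -4*m^3 - 26*m^2 + 16*m + 14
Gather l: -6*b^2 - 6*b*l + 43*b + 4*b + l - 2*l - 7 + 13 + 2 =-6*b^2 + 47*b + l*(-6*b - 1) + 8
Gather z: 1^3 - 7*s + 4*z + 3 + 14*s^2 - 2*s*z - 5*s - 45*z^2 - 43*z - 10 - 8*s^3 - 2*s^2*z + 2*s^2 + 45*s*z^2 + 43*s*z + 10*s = -8*s^3 + 16*s^2 - 2*s + z^2*(45*s - 45) + z*(-2*s^2 + 41*s - 39) - 6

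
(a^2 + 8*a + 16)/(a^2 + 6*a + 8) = (a + 4)/(a + 2)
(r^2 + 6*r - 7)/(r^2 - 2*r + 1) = (r + 7)/(r - 1)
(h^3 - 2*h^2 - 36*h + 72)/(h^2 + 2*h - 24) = (h^2 - 8*h + 12)/(h - 4)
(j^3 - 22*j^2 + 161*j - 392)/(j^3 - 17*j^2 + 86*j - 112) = (j - 7)/(j - 2)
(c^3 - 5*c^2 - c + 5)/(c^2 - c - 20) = (c^2 - 1)/(c + 4)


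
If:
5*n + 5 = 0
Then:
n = -1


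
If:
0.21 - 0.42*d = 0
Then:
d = 0.50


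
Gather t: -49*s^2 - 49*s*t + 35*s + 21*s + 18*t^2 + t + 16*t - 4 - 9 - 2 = -49*s^2 + 56*s + 18*t^2 + t*(17 - 49*s) - 15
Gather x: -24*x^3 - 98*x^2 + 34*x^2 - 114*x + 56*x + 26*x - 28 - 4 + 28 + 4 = -24*x^3 - 64*x^2 - 32*x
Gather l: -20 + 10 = -10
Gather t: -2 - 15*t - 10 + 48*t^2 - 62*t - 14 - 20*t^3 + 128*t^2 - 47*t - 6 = -20*t^3 + 176*t^2 - 124*t - 32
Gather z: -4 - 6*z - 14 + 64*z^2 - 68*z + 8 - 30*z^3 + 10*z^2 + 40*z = -30*z^3 + 74*z^2 - 34*z - 10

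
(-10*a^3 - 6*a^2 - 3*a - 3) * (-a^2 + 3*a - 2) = 10*a^5 - 24*a^4 + 5*a^3 + 6*a^2 - 3*a + 6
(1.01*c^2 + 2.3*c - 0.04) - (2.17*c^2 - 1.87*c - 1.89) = -1.16*c^2 + 4.17*c + 1.85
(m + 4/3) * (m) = m^2 + 4*m/3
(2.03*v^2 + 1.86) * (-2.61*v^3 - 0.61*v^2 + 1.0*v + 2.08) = -5.2983*v^5 - 1.2383*v^4 - 2.8246*v^3 + 3.0878*v^2 + 1.86*v + 3.8688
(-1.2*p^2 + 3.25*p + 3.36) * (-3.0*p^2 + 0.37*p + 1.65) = 3.6*p^4 - 10.194*p^3 - 10.8575*p^2 + 6.6057*p + 5.544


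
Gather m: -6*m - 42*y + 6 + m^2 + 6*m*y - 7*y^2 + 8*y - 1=m^2 + m*(6*y - 6) - 7*y^2 - 34*y + 5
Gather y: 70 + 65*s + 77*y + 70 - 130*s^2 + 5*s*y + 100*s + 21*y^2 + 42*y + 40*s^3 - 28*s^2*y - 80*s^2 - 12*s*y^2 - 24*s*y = 40*s^3 - 210*s^2 + 165*s + y^2*(21 - 12*s) + y*(-28*s^2 - 19*s + 119) + 140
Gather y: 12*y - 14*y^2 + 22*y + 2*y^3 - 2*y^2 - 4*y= 2*y^3 - 16*y^2 + 30*y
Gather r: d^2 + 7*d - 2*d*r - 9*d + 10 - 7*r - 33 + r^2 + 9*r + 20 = d^2 - 2*d + r^2 + r*(2 - 2*d) - 3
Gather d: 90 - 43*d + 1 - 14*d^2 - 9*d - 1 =-14*d^2 - 52*d + 90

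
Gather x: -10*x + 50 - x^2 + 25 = -x^2 - 10*x + 75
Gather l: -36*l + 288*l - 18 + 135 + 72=252*l + 189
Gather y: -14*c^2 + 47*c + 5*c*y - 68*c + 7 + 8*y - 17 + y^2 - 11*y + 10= -14*c^2 - 21*c + y^2 + y*(5*c - 3)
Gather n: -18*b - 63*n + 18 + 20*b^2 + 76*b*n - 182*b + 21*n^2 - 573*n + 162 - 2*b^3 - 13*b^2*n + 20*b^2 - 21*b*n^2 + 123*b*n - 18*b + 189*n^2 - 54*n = -2*b^3 + 40*b^2 - 218*b + n^2*(210 - 21*b) + n*(-13*b^2 + 199*b - 690) + 180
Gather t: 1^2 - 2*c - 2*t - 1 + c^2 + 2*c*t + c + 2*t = c^2 + 2*c*t - c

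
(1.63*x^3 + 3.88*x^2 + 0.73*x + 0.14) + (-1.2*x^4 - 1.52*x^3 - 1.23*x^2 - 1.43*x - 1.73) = -1.2*x^4 + 0.11*x^3 + 2.65*x^2 - 0.7*x - 1.59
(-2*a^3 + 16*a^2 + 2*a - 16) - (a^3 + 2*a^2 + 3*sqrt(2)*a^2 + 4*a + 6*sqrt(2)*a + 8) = -3*a^3 - 3*sqrt(2)*a^2 + 14*a^2 - 6*sqrt(2)*a - 2*a - 24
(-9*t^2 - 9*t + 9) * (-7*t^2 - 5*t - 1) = 63*t^4 + 108*t^3 - 9*t^2 - 36*t - 9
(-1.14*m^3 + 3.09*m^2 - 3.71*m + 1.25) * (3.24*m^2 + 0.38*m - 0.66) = -3.6936*m^5 + 9.5784*m^4 - 10.0938*m^3 + 0.600800000000001*m^2 + 2.9236*m - 0.825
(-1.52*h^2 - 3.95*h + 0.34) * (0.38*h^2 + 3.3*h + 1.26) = -0.5776*h^4 - 6.517*h^3 - 14.821*h^2 - 3.855*h + 0.4284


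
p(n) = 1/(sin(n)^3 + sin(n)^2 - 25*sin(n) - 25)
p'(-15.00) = -0.26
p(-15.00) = -0.12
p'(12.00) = 0.16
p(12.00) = -0.09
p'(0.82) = 0.01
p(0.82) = -0.02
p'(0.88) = 0.01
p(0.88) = -0.02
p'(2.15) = -0.01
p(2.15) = -0.02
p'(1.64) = -0.00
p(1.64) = -0.02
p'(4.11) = -0.76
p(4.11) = -0.23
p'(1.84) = -0.00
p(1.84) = -0.02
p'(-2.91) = -0.07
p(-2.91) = -0.05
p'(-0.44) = 0.11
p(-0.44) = -0.07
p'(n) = (-3*sin(n)^2*cos(n) - 2*sin(n)*cos(n) + 25*cos(n))/(sin(n)^3 + sin(n)^2 - 25*sin(n) - 25)^2 = (-3*sin(n)^2 - 2*sin(n) + 25)*cos(n)/(sin(n)^3 + sin(n)^2 - 25*sin(n) - 25)^2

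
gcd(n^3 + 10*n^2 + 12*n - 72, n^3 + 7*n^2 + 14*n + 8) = 1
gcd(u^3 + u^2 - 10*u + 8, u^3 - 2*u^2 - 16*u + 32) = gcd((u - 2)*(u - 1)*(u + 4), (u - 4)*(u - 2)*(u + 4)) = u^2 + 2*u - 8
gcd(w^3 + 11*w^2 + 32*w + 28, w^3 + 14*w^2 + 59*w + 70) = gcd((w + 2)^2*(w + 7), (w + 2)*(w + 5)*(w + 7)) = w^2 + 9*w + 14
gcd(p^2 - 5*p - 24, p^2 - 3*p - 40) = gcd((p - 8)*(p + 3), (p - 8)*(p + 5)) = p - 8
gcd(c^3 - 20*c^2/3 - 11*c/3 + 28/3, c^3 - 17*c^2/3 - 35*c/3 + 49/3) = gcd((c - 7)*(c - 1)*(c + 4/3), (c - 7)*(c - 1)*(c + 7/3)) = c^2 - 8*c + 7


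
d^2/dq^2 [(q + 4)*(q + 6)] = 2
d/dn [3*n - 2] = 3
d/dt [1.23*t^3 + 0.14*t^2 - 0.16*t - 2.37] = 3.69*t^2 + 0.28*t - 0.16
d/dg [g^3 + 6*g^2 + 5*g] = 3*g^2 + 12*g + 5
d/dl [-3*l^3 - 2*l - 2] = -9*l^2 - 2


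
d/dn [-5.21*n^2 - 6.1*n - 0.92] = -10.42*n - 6.1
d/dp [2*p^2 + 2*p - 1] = 4*p + 2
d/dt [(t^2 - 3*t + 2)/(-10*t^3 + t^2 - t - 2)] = ((3 - 2*t)*(10*t^3 - t^2 + t + 2) + (t^2 - 3*t + 2)*(30*t^2 - 2*t + 1))/(10*t^3 - t^2 + t + 2)^2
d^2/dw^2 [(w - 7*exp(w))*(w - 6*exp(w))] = -13*w*exp(w) + 168*exp(2*w) - 26*exp(w) + 2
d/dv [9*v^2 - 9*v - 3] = 18*v - 9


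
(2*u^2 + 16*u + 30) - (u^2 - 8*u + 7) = u^2 + 24*u + 23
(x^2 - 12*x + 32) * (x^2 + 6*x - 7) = x^4 - 6*x^3 - 47*x^2 + 276*x - 224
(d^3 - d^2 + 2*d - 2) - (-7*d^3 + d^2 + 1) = 8*d^3 - 2*d^2 + 2*d - 3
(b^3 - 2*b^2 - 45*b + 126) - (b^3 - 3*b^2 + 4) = b^2 - 45*b + 122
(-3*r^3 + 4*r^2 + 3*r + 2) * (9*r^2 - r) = -27*r^5 + 39*r^4 + 23*r^3 + 15*r^2 - 2*r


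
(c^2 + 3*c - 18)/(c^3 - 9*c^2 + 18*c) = (c + 6)/(c*(c - 6))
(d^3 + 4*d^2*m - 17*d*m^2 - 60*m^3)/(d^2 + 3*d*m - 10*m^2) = (d^2 - d*m - 12*m^2)/(d - 2*m)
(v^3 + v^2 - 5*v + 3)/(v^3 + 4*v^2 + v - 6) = (v - 1)/(v + 2)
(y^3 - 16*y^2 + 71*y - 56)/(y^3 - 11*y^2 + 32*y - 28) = (y^2 - 9*y + 8)/(y^2 - 4*y + 4)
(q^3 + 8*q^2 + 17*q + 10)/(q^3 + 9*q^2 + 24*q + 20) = (q + 1)/(q + 2)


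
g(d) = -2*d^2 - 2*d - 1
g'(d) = -4*d - 2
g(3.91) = -39.40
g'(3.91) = -17.64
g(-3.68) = -20.72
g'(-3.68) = 12.72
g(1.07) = -5.43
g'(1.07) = -6.28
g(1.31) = -7.05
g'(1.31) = -7.24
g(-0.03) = -0.94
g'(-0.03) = -1.88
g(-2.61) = -9.40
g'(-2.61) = 8.44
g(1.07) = -5.43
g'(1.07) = -6.28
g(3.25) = -28.62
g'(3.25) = -15.00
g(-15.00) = -421.00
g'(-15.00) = 58.00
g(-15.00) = -421.00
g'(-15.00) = 58.00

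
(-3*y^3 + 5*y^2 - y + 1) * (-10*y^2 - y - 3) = 30*y^5 - 47*y^4 + 14*y^3 - 24*y^2 + 2*y - 3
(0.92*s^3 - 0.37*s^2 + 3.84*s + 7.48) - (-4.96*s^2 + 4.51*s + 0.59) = 0.92*s^3 + 4.59*s^2 - 0.67*s + 6.89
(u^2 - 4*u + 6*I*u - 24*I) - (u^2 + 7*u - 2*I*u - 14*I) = -11*u + 8*I*u - 10*I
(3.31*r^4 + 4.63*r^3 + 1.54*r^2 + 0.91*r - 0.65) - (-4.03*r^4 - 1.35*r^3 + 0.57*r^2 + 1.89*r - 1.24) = 7.34*r^4 + 5.98*r^3 + 0.97*r^2 - 0.98*r + 0.59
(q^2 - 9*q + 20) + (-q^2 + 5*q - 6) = 14 - 4*q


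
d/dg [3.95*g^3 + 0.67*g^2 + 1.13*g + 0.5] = 11.85*g^2 + 1.34*g + 1.13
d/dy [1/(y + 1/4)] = -16/(4*y + 1)^2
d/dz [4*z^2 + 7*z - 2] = 8*z + 7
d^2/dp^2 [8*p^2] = 16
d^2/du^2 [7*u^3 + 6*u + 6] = 42*u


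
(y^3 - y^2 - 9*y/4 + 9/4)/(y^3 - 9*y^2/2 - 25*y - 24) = (2*y^2 - 5*y + 3)/(2*(y^2 - 6*y - 16))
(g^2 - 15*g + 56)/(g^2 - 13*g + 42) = (g - 8)/(g - 6)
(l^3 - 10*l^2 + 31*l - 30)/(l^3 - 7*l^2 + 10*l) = (l - 3)/l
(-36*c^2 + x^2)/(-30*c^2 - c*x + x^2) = (6*c + x)/(5*c + x)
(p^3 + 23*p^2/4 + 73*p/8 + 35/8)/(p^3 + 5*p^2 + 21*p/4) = (4*p^2 + 9*p + 5)/(2*p*(2*p + 3))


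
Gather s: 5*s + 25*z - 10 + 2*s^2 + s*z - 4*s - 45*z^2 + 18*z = 2*s^2 + s*(z + 1) - 45*z^2 + 43*z - 10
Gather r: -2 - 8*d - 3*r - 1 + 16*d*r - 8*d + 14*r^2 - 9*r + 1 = -16*d + 14*r^2 + r*(16*d - 12) - 2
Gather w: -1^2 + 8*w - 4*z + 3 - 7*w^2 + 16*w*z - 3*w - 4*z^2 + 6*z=-7*w^2 + w*(16*z + 5) - 4*z^2 + 2*z + 2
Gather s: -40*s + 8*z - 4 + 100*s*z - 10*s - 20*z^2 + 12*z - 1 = s*(100*z - 50) - 20*z^2 + 20*z - 5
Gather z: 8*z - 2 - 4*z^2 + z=-4*z^2 + 9*z - 2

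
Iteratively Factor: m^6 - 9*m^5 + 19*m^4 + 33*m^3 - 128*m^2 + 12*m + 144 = (m - 3)*(m^5 - 6*m^4 + m^3 + 36*m^2 - 20*m - 48) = (m - 3)*(m + 2)*(m^4 - 8*m^3 + 17*m^2 + 2*m - 24) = (m - 3)*(m + 1)*(m + 2)*(m^3 - 9*m^2 + 26*m - 24) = (m - 4)*(m - 3)*(m + 1)*(m + 2)*(m^2 - 5*m + 6) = (m - 4)*(m - 3)^2*(m + 1)*(m + 2)*(m - 2)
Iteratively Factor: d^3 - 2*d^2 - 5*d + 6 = (d - 1)*(d^2 - d - 6) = (d - 1)*(d + 2)*(d - 3)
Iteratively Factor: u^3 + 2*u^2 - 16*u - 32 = (u - 4)*(u^2 + 6*u + 8) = (u - 4)*(u + 4)*(u + 2)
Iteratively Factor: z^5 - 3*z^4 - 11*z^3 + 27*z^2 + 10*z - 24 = (z + 1)*(z^4 - 4*z^3 - 7*z^2 + 34*z - 24) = (z + 1)*(z + 3)*(z^3 - 7*z^2 + 14*z - 8) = (z - 4)*(z + 1)*(z + 3)*(z^2 - 3*z + 2) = (z - 4)*(z - 2)*(z + 1)*(z + 3)*(z - 1)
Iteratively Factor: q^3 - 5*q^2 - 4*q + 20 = (q - 5)*(q^2 - 4) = (q - 5)*(q + 2)*(q - 2)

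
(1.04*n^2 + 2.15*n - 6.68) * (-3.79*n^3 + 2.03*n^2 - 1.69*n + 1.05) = -3.9416*n^5 - 6.0373*n^4 + 27.9241*n^3 - 16.1019*n^2 + 13.5467*n - 7.014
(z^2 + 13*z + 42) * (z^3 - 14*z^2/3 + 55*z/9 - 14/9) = z^5 + 25*z^4/3 - 113*z^3/9 - 1063*z^2/9 + 2128*z/9 - 196/3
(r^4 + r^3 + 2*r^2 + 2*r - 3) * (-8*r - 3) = -8*r^5 - 11*r^4 - 19*r^3 - 22*r^2 + 18*r + 9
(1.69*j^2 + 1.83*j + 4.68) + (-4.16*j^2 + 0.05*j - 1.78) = -2.47*j^2 + 1.88*j + 2.9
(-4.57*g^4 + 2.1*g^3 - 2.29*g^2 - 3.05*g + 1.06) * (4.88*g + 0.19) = -22.3016*g^5 + 9.3797*g^4 - 10.7762*g^3 - 15.3191*g^2 + 4.5933*g + 0.2014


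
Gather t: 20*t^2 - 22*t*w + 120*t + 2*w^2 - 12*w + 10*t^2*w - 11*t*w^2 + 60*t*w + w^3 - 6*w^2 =t^2*(10*w + 20) + t*(-11*w^2 + 38*w + 120) + w^3 - 4*w^2 - 12*w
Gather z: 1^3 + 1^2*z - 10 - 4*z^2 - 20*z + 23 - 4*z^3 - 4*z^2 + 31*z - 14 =-4*z^3 - 8*z^2 + 12*z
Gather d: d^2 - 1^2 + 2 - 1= d^2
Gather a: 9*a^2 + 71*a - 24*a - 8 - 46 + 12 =9*a^2 + 47*a - 42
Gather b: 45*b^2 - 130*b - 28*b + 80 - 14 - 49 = 45*b^2 - 158*b + 17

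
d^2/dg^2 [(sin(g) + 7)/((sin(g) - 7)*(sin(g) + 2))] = (-sin(g)^5 - 33*sin(g)^4 + 23*sin(g)^3 - 455*sin(g)^2 + 168*sin(g) + 406)/((sin(g) - 7)^3*(sin(g) + 2)^3)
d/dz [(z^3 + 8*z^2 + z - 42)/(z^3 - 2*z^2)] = 2*(-5*z - 21)/z^3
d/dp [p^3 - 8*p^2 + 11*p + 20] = 3*p^2 - 16*p + 11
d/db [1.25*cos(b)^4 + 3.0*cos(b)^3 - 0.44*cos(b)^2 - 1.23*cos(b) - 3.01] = -1.02*sin(b) - 0.81*sin(2*b) - 2.25*sin(3*b) - 0.625*sin(4*b)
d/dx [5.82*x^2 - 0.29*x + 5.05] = 11.64*x - 0.29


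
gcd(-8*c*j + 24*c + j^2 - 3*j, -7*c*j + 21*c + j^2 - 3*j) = j - 3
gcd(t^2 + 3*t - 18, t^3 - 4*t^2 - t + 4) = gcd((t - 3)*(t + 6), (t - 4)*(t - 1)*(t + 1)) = 1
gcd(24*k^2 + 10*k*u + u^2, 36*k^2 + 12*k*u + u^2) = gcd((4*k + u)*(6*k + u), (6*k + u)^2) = 6*k + u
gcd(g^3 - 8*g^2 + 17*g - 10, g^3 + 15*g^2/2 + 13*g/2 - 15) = g - 1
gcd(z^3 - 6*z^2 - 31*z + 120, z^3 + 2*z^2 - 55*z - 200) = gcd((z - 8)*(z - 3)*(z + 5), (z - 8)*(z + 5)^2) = z^2 - 3*z - 40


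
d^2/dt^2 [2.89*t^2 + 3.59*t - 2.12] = 5.78000000000000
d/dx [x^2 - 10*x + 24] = 2*x - 10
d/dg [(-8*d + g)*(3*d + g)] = -5*d + 2*g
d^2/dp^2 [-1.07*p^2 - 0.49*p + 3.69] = -2.14000000000000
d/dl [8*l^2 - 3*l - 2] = 16*l - 3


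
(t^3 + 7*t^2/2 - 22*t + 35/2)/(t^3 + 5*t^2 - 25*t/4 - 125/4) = 2*(t^2 + 6*t - 7)/(2*t^2 + 15*t + 25)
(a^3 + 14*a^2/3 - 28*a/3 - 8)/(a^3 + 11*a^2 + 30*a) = (3*a^2 - 4*a - 4)/(3*a*(a + 5))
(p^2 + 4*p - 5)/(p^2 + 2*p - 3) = (p + 5)/(p + 3)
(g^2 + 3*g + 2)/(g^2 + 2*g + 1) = (g + 2)/(g + 1)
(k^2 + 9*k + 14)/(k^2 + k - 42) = (k + 2)/(k - 6)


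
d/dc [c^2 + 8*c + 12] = 2*c + 8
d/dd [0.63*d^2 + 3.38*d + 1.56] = 1.26*d + 3.38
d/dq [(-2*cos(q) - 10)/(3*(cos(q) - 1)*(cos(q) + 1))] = 2*(sin(q)^2 - 10*cos(q) - 2)/(3*sin(q)^3)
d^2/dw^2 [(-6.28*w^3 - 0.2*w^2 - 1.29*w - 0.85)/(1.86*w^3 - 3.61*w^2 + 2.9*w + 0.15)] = (-85.719216*w^6 + 176.468616*w^5 + 44.181324*w^4 - 44.224978*w^3 - 106.69479*w^2 + 49.77579*w - 14.10425)/(6.434856*w^9 - 37.467468*w^8 + 102.817638*w^7 - 162.323101*w^6 + 154.26393*w^5 - 80.361255*w^4 + 15.09245*w^3 + 3.540825*w^2 + 0.19575*w + 0.003375)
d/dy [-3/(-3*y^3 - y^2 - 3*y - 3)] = 3*(-9*y^2 - 2*y - 3)/(3*y^3 + y^2 + 3*y + 3)^2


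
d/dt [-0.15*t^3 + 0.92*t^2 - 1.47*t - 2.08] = -0.45*t^2 + 1.84*t - 1.47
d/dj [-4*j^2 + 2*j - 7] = 2 - 8*j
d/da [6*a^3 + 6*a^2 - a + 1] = 18*a^2 + 12*a - 1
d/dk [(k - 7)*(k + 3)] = 2*k - 4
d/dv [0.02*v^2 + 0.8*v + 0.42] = 0.04*v + 0.8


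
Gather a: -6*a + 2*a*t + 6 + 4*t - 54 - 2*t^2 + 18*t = a*(2*t - 6) - 2*t^2 + 22*t - 48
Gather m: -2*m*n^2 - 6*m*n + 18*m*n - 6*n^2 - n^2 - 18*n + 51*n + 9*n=m*(-2*n^2 + 12*n) - 7*n^2 + 42*n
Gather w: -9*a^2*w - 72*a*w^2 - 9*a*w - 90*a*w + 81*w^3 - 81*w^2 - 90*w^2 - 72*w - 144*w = 81*w^3 + w^2*(-72*a - 171) + w*(-9*a^2 - 99*a - 216)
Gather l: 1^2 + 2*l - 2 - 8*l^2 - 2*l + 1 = -8*l^2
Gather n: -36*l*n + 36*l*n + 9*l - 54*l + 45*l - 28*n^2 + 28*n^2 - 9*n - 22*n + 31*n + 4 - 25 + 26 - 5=0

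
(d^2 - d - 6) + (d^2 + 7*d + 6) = 2*d^2 + 6*d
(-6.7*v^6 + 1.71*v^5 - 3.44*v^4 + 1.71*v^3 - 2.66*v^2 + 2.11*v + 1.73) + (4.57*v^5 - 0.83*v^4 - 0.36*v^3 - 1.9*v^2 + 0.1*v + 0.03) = -6.7*v^6 + 6.28*v^5 - 4.27*v^4 + 1.35*v^3 - 4.56*v^2 + 2.21*v + 1.76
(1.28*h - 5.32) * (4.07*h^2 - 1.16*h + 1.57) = 5.2096*h^3 - 23.1372*h^2 + 8.1808*h - 8.3524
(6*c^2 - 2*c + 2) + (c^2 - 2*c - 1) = 7*c^2 - 4*c + 1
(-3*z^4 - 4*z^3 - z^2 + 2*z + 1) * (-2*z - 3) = 6*z^5 + 17*z^4 + 14*z^3 - z^2 - 8*z - 3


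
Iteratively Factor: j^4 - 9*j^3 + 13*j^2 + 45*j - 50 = (j - 1)*(j^3 - 8*j^2 + 5*j + 50) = (j - 1)*(j + 2)*(j^2 - 10*j + 25) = (j - 5)*(j - 1)*(j + 2)*(j - 5)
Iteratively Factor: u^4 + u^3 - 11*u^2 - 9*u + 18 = (u + 2)*(u^3 - u^2 - 9*u + 9) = (u - 1)*(u + 2)*(u^2 - 9) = (u - 3)*(u - 1)*(u + 2)*(u + 3)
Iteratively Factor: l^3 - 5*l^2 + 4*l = (l - 1)*(l^2 - 4*l) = (l - 4)*(l - 1)*(l)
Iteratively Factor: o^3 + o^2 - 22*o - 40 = (o - 5)*(o^2 + 6*o + 8) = (o - 5)*(o + 4)*(o + 2)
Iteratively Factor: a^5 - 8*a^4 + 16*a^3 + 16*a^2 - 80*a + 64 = (a - 2)*(a^4 - 6*a^3 + 4*a^2 + 24*a - 32) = (a - 2)^2*(a^3 - 4*a^2 - 4*a + 16) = (a - 2)^2*(a + 2)*(a^2 - 6*a + 8) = (a - 4)*(a - 2)^2*(a + 2)*(a - 2)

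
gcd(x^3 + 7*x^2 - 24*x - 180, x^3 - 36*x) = x + 6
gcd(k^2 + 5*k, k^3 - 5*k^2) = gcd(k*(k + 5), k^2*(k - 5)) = k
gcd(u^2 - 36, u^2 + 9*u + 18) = u + 6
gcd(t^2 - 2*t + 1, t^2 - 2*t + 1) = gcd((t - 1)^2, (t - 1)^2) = t^2 - 2*t + 1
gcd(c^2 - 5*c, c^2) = c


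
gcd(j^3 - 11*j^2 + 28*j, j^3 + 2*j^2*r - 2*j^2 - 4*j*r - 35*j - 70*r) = j - 7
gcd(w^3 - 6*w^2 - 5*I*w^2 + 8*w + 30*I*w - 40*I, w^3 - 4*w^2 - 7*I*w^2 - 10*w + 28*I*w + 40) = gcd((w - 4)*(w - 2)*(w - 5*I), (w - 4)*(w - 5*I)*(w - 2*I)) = w^2 + w*(-4 - 5*I) + 20*I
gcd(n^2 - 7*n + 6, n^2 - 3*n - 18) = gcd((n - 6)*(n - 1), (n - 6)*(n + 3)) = n - 6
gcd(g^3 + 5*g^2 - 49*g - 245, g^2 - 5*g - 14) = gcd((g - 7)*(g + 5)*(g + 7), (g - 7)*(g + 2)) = g - 7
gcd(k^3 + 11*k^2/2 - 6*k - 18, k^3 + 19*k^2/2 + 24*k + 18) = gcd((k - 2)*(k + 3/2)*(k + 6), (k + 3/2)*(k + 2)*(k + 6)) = k^2 + 15*k/2 + 9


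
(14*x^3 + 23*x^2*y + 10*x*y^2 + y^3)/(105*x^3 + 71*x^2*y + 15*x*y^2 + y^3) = (2*x^2 + 3*x*y + y^2)/(15*x^2 + 8*x*y + y^2)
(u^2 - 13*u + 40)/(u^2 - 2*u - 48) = (u - 5)/(u + 6)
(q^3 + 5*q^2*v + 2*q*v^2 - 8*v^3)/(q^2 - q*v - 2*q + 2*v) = (q^2 + 6*q*v + 8*v^2)/(q - 2)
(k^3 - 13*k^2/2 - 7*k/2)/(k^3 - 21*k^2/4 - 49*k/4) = 2*(2*k + 1)/(4*k + 7)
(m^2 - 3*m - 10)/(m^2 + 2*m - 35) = (m + 2)/(m + 7)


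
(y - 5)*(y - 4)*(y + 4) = y^3 - 5*y^2 - 16*y + 80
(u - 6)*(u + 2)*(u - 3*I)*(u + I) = u^4 - 4*u^3 - 2*I*u^3 - 9*u^2 + 8*I*u^2 - 12*u + 24*I*u - 36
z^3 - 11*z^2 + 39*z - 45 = (z - 5)*(z - 3)^2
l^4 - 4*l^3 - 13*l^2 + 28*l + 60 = (l - 5)*(l - 3)*(l + 2)^2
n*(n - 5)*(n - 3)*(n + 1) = n^4 - 7*n^3 + 7*n^2 + 15*n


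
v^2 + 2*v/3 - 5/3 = (v - 1)*(v + 5/3)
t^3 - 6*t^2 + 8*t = t*(t - 4)*(t - 2)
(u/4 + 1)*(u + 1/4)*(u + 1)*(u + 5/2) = u^4/4 + 31*u^3/16 + 147*u^2/32 + 113*u/32 + 5/8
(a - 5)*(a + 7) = a^2 + 2*a - 35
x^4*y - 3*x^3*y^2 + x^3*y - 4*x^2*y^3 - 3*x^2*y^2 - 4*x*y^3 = x*(x - 4*y)*(x + y)*(x*y + y)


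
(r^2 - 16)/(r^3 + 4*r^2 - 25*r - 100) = (r - 4)/(r^2 - 25)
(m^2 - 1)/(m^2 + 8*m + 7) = (m - 1)/(m + 7)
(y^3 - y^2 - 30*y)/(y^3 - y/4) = 4*(y^2 - y - 30)/(4*y^2 - 1)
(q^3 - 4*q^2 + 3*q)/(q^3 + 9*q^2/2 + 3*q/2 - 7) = 2*q*(q - 3)/(2*q^2 + 11*q + 14)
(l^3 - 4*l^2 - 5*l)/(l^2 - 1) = l*(l - 5)/(l - 1)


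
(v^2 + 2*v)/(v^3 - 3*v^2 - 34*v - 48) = v/(v^2 - 5*v - 24)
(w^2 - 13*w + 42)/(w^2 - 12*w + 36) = (w - 7)/(w - 6)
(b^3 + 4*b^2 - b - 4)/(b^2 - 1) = b + 4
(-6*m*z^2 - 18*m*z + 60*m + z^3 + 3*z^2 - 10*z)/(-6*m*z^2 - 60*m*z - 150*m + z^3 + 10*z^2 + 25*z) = (z - 2)/(z + 5)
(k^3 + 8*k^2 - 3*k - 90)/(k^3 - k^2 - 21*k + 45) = (k + 6)/(k - 3)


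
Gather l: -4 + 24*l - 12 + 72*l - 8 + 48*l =144*l - 24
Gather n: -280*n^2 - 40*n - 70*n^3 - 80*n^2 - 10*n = -70*n^3 - 360*n^2 - 50*n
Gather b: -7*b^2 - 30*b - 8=-7*b^2 - 30*b - 8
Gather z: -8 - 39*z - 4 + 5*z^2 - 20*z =5*z^2 - 59*z - 12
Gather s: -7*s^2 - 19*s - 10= -7*s^2 - 19*s - 10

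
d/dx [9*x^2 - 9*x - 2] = 18*x - 9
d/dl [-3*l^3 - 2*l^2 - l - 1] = -9*l^2 - 4*l - 1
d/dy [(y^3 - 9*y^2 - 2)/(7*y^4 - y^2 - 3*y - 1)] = (3*y*(6 - y)*(-7*y^4 + y^2 + 3*y + 1) - (-28*y^3 + 2*y + 3)*(-y^3 + 9*y^2 + 2))/(-7*y^4 + y^2 + 3*y + 1)^2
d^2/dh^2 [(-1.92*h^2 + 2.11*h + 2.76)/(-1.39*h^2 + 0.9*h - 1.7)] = (-3.349622*h^3 - 59.217336*h^2 + 50.63214*h + 13.21356)/(2.685619*h^6 - 5.21667*h^5 + 13.23141*h^4 - 13.4892*h^3 + 16.1823*h^2 - 7.803*h + 4.913)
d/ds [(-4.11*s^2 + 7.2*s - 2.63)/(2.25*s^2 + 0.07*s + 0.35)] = (-16.4877*s^2 + 8.958*s + 2.7041)/(5.0625*s^4 + 0.315*s^3 + 1.5799*s^2 + 0.049*s + 0.1225)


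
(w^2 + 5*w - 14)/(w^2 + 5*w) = (w^2 + 5*w - 14)/(w*(w + 5))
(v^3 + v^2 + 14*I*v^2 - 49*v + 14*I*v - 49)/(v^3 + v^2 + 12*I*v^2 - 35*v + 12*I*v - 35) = (v + 7*I)/(v + 5*I)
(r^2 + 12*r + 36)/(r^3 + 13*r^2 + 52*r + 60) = (r + 6)/(r^2 + 7*r + 10)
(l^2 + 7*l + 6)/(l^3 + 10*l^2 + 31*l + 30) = (l^2 + 7*l + 6)/(l^3 + 10*l^2 + 31*l + 30)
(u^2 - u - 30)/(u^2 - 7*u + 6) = (u + 5)/(u - 1)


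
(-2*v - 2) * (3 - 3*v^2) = 6*v^3 + 6*v^2 - 6*v - 6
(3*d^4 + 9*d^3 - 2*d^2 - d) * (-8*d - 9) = -24*d^5 - 99*d^4 - 65*d^3 + 26*d^2 + 9*d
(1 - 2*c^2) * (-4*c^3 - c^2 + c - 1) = 8*c^5 + 2*c^4 - 6*c^3 + c^2 + c - 1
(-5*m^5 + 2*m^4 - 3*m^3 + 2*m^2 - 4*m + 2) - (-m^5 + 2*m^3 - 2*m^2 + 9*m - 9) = -4*m^5 + 2*m^4 - 5*m^3 + 4*m^2 - 13*m + 11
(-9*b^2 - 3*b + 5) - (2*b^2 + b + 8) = -11*b^2 - 4*b - 3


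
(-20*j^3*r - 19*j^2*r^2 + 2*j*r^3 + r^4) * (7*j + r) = -140*j^4*r - 153*j^3*r^2 - 5*j^2*r^3 + 9*j*r^4 + r^5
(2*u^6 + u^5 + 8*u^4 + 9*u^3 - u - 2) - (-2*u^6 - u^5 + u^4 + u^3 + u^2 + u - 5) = 4*u^6 + 2*u^5 + 7*u^4 + 8*u^3 - u^2 - 2*u + 3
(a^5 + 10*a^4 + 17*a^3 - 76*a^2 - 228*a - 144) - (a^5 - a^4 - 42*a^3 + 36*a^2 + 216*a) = 11*a^4 + 59*a^3 - 112*a^2 - 444*a - 144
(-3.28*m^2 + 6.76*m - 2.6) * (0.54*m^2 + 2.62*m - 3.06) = -1.7712*m^4 - 4.9432*m^3 + 26.344*m^2 - 27.4976*m + 7.956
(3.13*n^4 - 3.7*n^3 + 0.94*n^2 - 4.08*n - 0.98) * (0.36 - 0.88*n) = -2.7544*n^5 + 4.3828*n^4 - 2.1592*n^3 + 3.9288*n^2 - 0.6064*n - 0.3528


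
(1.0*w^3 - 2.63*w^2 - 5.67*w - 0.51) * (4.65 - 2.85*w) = -2.85*w^4 + 12.1455*w^3 + 3.93*w^2 - 24.912*w - 2.3715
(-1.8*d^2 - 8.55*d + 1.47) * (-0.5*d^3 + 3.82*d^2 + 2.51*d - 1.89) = 0.9*d^5 - 2.601*d^4 - 37.914*d^3 - 12.4431*d^2 + 19.8492*d - 2.7783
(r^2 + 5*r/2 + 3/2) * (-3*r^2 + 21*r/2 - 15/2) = -3*r^4 + 3*r^3 + 57*r^2/4 - 3*r - 45/4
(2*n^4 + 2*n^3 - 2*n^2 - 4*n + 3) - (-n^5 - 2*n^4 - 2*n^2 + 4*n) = n^5 + 4*n^4 + 2*n^3 - 8*n + 3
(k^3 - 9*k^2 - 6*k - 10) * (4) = 4*k^3 - 36*k^2 - 24*k - 40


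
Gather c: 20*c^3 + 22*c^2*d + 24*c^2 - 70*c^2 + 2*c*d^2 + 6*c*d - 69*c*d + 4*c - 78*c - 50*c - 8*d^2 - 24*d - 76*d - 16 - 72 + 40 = 20*c^3 + c^2*(22*d - 46) + c*(2*d^2 - 63*d - 124) - 8*d^2 - 100*d - 48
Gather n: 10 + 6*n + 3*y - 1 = 6*n + 3*y + 9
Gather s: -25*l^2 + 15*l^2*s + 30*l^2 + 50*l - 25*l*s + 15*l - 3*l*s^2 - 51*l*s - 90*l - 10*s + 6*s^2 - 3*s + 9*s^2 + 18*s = 5*l^2 - 25*l + s^2*(15 - 3*l) + s*(15*l^2 - 76*l + 5)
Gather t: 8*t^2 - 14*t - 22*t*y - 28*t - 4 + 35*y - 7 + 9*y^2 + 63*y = 8*t^2 + t*(-22*y - 42) + 9*y^2 + 98*y - 11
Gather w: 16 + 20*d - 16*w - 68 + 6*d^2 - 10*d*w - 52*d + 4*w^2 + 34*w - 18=6*d^2 - 32*d + 4*w^2 + w*(18 - 10*d) - 70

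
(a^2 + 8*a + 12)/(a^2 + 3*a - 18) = (a + 2)/(a - 3)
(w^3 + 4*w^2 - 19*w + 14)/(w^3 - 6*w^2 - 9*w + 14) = (w^2 + 5*w - 14)/(w^2 - 5*w - 14)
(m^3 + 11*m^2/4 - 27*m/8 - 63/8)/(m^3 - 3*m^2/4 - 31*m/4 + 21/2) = (m + 3/2)/(m - 2)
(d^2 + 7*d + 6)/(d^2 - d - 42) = (d + 1)/(d - 7)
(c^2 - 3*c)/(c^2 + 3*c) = (c - 3)/(c + 3)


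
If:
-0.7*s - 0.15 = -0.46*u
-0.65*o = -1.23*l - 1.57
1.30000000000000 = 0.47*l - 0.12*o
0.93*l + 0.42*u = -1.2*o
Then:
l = 6.54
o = 14.80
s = -37.52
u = -56.78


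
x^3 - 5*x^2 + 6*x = x*(x - 3)*(x - 2)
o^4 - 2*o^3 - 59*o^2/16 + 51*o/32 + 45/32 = (o - 3)*(o - 3/4)*(o + 1/2)*(o + 5/4)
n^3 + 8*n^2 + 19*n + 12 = (n + 1)*(n + 3)*(n + 4)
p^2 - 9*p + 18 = (p - 6)*(p - 3)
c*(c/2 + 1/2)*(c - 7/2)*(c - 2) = c^4/2 - 9*c^3/4 + 3*c^2/4 + 7*c/2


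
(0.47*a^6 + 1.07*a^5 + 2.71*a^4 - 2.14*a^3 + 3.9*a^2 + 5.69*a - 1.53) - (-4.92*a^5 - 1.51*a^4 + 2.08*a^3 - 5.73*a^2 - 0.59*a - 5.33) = 0.47*a^6 + 5.99*a^5 + 4.22*a^4 - 4.22*a^3 + 9.63*a^2 + 6.28*a + 3.8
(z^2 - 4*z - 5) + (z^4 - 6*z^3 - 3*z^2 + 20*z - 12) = z^4 - 6*z^3 - 2*z^2 + 16*z - 17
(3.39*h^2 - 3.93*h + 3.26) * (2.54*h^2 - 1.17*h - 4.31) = 8.6106*h^4 - 13.9485*h^3 - 1.7324*h^2 + 13.1241*h - 14.0506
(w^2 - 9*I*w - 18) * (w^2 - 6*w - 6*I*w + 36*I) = w^4 - 6*w^3 - 15*I*w^3 - 72*w^2 + 90*I*w^2 + 432*w + 108*I*w - 648*I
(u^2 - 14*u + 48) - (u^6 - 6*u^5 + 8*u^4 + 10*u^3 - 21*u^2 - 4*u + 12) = -u^6 + 6*u^5 - 8*u^4 - 10*u^3 + 22*u^2 - 10*u + 36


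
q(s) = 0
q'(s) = 0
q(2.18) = 0.00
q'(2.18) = 0.00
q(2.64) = 0.00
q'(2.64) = 0.00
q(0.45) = 0.00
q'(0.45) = 0.00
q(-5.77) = 0.00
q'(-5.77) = 0.00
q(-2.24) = 0.00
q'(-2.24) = 0.00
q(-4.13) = 0.00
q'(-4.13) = 0.00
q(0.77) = 0.00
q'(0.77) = 0.00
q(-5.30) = 0.00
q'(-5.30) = 0.00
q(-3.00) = 0.00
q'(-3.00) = 0.00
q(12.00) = 0.00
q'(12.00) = 0.00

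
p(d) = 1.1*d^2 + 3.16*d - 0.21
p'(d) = 2.2*d + 3.16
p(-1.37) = -2.47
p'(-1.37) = 0.15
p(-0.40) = -1.30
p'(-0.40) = 2.28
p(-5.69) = 17.42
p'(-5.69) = -9.36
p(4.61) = 37.73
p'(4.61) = 13.30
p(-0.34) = -1.16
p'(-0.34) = 2.41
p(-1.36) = -2.47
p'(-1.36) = 0.17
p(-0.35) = -1.18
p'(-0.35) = 2.39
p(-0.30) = -1.06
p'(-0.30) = 2.50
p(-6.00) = 20.43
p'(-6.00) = -10.04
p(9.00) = 117.33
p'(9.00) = 22.96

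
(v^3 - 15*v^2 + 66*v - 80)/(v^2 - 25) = (v^2 - 10*v + 16)/(v + 5)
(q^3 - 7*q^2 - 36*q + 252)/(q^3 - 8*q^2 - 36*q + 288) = (q - 7)/(q - 8)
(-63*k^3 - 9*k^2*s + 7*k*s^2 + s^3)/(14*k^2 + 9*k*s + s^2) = (-9*k^2 + s^2)/(2*k + s)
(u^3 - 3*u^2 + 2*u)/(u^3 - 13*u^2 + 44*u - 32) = u*(u - 2)/(u^2 - 12*u + 32)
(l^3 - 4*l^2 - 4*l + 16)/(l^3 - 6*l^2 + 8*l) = (l + 2)/l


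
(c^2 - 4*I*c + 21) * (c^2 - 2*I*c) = c^4 - 6*I*c^3 + 13*c^2 - 42*I*c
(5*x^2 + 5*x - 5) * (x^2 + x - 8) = 5*x^4 + 10*x^3 - 40*x^2 - 45*x + 40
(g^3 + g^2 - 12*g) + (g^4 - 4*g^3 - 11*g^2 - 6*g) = g^4 - 3*g^3 - 10*g^2 - 18*g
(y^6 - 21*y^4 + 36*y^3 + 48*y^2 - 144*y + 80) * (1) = y^6 - 21*y^4 + 36*y^3 + 48*y^2 - 144*y + 80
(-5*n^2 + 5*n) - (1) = -5*n^2 + 5*n - 1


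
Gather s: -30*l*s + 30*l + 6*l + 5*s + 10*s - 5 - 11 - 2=36*l + s*(15 - 30*l) - 18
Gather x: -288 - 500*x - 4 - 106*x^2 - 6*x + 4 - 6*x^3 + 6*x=-6*x^3 - 106*x^2 - 500*x - 288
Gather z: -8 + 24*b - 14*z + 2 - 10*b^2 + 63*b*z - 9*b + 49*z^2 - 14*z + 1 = -10*b^2 + 15*b + 49*z^2 + z*(63*b - 28) - 5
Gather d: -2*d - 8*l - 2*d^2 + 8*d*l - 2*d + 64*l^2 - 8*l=-2*d^2 + d*(8*l - 4) + 64*l^2 - 16*l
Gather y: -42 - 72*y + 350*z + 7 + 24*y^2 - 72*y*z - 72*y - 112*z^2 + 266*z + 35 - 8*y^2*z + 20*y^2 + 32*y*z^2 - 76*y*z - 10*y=y^2*(44 - 8*z) + y*(32*z^2 - 148*z - 154) - 112*z^2 + 616*z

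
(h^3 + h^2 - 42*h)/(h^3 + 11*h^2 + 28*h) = (h - 6)/(h + 4)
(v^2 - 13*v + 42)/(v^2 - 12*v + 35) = (v - 6)/(v - 5)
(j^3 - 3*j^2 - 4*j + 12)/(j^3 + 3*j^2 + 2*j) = (j^2 - 5*j + 6)/(j*(j + 1))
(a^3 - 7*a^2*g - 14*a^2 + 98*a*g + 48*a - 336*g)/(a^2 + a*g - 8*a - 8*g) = (a^2 - 7*a*g - 6*a + 42*g)/(a + g)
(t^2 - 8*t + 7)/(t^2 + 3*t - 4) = (t - 7)/(t + 4)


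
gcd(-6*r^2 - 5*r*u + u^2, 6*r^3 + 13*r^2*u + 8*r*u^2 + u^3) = r + u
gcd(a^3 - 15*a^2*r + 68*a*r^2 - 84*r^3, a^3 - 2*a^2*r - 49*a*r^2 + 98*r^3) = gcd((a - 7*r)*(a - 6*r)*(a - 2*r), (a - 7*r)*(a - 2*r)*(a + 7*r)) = a^2 - 9*a*r + 14*r^2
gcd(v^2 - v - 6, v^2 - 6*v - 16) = v + 2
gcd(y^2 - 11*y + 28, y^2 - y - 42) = y - 7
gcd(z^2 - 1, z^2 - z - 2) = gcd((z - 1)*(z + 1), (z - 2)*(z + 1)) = z + 1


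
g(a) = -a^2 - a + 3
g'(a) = -2*a - 1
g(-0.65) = 3.23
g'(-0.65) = 0.30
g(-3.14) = -3.72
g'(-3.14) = 5.28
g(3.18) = -10.29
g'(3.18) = -7.36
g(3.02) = -9.14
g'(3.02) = -7.04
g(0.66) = 1.90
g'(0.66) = -2.32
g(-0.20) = 3.16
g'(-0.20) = -0.60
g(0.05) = 2.95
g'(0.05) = -1.10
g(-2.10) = 0.69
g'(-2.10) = 3.20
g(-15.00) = -207.00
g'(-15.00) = 29.00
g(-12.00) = -129.00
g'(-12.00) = 23.00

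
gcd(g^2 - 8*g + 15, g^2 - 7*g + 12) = g - 3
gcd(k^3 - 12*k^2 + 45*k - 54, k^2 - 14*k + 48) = k - 6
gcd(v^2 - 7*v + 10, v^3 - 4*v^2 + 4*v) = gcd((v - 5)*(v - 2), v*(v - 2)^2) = v - 2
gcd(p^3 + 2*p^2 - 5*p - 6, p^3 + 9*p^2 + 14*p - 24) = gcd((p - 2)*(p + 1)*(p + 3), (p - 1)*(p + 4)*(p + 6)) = 1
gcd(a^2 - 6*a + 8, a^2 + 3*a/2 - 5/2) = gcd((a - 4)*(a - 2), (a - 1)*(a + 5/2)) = 1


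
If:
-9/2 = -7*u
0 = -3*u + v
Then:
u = 9/14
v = 27/14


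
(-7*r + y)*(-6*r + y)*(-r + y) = -42*r^3 + 55*r^2*y - 14*r*y^2 + y^3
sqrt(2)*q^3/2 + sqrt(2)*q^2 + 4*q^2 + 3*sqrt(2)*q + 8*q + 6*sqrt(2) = (q + 2)*(q + 3*sqrt(2))*(sqrt(2)*q/2 + 1)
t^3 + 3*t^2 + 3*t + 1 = (t + 1)^3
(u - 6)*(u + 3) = u^2 - 3*u - 18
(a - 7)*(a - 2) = a^2 - 9*a + 14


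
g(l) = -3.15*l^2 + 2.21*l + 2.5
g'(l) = 2.21 - 6.3*l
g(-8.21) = -227.97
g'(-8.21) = 53.93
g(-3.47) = -43.10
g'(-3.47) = 24.07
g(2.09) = -6.64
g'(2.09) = -10.96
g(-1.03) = -3.12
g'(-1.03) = 8.70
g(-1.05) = -3.29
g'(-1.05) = 8.82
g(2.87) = -17.10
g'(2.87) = -15.87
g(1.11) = 1.07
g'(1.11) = -4.78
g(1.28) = 0.17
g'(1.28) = -5.85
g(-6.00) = -124.16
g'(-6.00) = 40.01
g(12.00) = -424.58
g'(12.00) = -73.39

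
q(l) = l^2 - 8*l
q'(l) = 2*l - 8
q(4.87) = -15.24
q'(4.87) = 1.74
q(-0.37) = 3.10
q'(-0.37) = -8.74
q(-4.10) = 49.61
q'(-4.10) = -16.20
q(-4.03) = 48.48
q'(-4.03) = -16.06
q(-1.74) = 16.95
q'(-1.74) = -11.48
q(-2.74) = 29.43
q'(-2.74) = -13.48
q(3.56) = -15.81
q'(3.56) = -0.88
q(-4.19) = 51.08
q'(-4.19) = -16.38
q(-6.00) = 84.00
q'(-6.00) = -20.00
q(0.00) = 0.00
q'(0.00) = -8.00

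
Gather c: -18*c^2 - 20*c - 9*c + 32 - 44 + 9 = -18*c^2 - 29*c - 3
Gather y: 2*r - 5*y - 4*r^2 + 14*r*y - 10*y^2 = -4*r^2 + 2*r - 10*y^2 + y*(14*r - 5)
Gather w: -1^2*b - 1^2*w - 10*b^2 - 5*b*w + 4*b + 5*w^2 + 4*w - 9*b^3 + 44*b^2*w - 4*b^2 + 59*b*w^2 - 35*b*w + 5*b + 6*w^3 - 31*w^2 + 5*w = -9*b^3 - 14*b^2 + 8*b + 6*w^3 + w^2*(59*b - 26) + w*(44*b^2 - 40*b + 8)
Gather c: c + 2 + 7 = c + 9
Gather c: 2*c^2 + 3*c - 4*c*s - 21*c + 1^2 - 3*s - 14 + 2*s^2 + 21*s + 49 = 2*c^2 + c*(-4*s - 18) + 2*s^2 + 18*s + 36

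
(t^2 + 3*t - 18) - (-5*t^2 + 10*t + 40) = 6*t^2 - 7*t - 58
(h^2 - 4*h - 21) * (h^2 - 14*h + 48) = h^4 - 18*h^3 + 83*h^2 + 102*h - 1008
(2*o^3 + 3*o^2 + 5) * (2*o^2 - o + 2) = 4*o^5 + 4*o^4 + o^3 + 16*o^2 - 5*o + 10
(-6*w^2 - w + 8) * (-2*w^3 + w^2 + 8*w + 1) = 12*w^5 - 4*w^4 - 65*w^3 - 6*w^2 + 63*w + 8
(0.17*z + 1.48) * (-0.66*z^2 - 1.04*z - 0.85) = -0.1122*z^3 - 1.1536*z^2 - 1.6837*z - 1.258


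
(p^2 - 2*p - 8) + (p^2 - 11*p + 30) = 2*p^2 - 13*p + 22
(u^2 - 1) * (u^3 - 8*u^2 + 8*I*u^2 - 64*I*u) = u^5 - 8*u^4 + 8*I*u^4 - u^3 - 64*I*u^3 + 8*u^2 - 8*I*u^2 + 64*I*u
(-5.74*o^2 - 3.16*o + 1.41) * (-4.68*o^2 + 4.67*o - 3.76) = 26.8632*o^4 - 12.017*o^3 + 0.226399999999998*o^2 + 18.4663*o - 5.3016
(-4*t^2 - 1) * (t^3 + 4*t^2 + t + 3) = -4*t^5 - 16*t^4 - 5*t^3 - 16*t^2 - t - 3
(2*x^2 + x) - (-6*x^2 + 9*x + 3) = 8*x^2 - 8*x - 3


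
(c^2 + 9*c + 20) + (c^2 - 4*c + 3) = 2*c^2 + 5*c + 23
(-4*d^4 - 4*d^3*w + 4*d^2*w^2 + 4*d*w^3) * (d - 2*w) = -4*d^5 + 4*d^4*w + 12*d^3*w^2 - 4*d^2*w^3 - 8*d*w^4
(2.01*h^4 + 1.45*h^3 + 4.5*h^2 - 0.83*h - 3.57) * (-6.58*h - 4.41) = -13.2258*h^5 - 18.4051*h^4 - 36.0045*h^3 - 14.3836*h^2 + 27.1509*h + 15.7437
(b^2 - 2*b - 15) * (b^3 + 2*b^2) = b^5 - 19*b^3 - 30*b^2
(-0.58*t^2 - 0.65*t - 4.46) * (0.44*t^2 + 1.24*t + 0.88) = -0.2552*t^4 - 1.0052*t^3 - 3.2788*t^2 - 6.1024*t - 3.9248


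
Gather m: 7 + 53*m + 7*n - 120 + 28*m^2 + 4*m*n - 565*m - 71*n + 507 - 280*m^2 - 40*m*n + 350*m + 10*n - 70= -252*m^2 + m*(-36*n - 162) - 54*n + 324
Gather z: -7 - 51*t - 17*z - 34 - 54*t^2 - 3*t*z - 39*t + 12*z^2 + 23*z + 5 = -54*t^2 - 90*t + 12*z^2 + z*(6 - 3*t) - 36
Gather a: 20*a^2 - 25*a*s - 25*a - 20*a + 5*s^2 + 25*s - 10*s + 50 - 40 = 20*a^2 + a*(-25*s - 45) + 5*s^2 + 15*s + 10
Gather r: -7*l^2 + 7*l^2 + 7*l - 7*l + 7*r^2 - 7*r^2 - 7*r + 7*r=0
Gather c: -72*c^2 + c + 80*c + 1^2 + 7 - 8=-72*c^2 + 81*c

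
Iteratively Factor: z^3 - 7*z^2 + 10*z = (z - 5)*(z^2 - 2*z) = z*(z - 5)*(z - 2)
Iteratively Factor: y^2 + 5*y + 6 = (y + 2)*(y + 3)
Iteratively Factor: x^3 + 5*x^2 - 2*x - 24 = (x + 4)*(x^2 + x - 6) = (x + 3)*(x + 4)*(x - 2)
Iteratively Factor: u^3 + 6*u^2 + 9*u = (u)*(u^2 + 6*u + 9) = u*(u + 3)*(u + 3)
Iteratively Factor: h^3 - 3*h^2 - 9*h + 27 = (h - 3)*(h^2 - 9) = (h - 3)*(h + 3)*(h - 3)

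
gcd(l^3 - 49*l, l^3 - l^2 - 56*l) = l^2 + 7*l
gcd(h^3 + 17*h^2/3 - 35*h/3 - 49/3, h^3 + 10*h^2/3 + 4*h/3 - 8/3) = 1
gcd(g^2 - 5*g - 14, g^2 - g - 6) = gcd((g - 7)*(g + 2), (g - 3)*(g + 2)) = g + 2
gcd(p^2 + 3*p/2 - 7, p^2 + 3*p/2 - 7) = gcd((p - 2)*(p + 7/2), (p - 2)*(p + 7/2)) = p^2 + 3*p/2 - 7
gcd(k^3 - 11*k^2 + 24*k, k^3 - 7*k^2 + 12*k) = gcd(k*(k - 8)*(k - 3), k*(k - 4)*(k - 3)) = k^2 - 3*k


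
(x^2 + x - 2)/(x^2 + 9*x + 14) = (x - 1)/(x + 7)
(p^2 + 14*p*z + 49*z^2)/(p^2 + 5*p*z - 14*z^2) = (-p - 7*z)/(-p + 2*z)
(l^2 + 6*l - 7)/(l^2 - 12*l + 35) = (l^2 + 6*l - 7)/(l^2 - 12*l + 35)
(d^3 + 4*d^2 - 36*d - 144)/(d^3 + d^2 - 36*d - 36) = (d + 4)/(d + 1)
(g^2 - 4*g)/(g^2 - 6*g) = (g - 4)/(g - 6)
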